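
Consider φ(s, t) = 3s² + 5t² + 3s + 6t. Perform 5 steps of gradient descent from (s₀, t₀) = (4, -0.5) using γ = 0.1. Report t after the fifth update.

∇φ = (6s + 3, 10t + 6)
Step 1: at (4, -0.5), ∇φ = (27, 1) → (4, -0.5) − 0.1·(27, 1) = (1.3, -0.6)
Step 2: at (1.3, -0.6), ∇φ = (10.8, 0) → (1.3, -0.6) − 0.1·(10.8, 0) = (0.22, -0.6)
Step 3: at (0.22, -0.6), ∇φ = (4.32, 0) → (0.22, -0.6) − 0.1·(4.32, 0) = (-0.212, -0.6)
Step 4: at (-0.212, -0.6), ∇φ = (1.728, 0) → (-0.212, -0.6) − 0.1·(1.728, 0) = (-0.3848, -0.6)
Step 5: at (-0.3848, -0.6), ∇φ = (0.6912, 0) → (-0.3848, -0.6) − 0.1·(0.6912, 0) = (-0.45392, -0.6)
t = -0.6

-0.6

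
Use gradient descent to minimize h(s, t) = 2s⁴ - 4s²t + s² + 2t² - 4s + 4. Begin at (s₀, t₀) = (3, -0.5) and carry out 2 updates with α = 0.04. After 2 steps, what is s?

68.69728

∇h = (8s³ - 8st + 2s - 4, -4s² + 4t)
(s₁, t₁) = (3, -0.5) − 0.04·(230, -38) = (-6.2, 1.02)
(s₂, t₂) = (-6.2, 1.02) − 0.04·(-1872.432, -149.68) = (68.69728, 7.0072)
s = 68.69728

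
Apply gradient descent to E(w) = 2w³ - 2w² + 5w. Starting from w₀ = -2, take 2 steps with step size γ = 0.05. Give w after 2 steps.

-9.31675

E′(w) = 6w² - 4w + 5
w₁ = -2 − 0.05·37 = -3.85
w₂ = -3.85 − 0.05·109.335 = -9.31675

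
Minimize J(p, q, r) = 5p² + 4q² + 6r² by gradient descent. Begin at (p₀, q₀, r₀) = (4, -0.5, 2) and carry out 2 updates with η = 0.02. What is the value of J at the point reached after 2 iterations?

∇J = (10p, 8q, 12r)
(p₁, q₁, r₁) = (4, -0.5, 2) − 0.02·(40, -4, 24) = (3.2, -0.42, 1.52)
(p₂, q₂, r₂) = (3.2, -0.42, 1.52) − 0.02·(32, -3.36, 18.24) = (2.56, -0.3528, 1.1552)
J(2.56, -0.3528, 1.1552) = 41.2727936

41.2727936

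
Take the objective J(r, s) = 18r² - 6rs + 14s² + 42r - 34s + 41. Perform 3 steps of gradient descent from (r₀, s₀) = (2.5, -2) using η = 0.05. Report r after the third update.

-4.511

∇J = (36r - 6s + 42, -6r + 28s - 34)
Step 1: at (2.5, -2), ∇J = (144, -105) → (2.5, -2) − 0.05·(144, -105) = (-4.7, 3.25)
Step 2: at (-4.7, 3.25), ∇J = (-146.7, 85.2) → (-4.7, 3.25) − 0.05·(-146.7, 85.2) = (2.635, -1.01)
Step 3: at (2.635, -1.01), ∇J = (142.92, -78.09) → (2.635, -1.01) − 0.05·(142.92, -78.09) = (-4.511, 2.8945)
r = -4.511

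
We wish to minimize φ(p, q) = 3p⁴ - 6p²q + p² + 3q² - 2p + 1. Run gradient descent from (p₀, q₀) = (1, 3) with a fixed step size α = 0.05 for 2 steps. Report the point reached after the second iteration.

∇φ = (12p³ - 12pq + 2p - 2, -6p² + 6q)
(p₁, q₁) = (1, 3) − 0.05·(-24, 12) = (2.2, 2.4)
(p₂, q₂) = (2.2, 2.4) − 0.05·(66.816, -14.64) = (-1.1408, 3.132)

(-1.1408, 3.132)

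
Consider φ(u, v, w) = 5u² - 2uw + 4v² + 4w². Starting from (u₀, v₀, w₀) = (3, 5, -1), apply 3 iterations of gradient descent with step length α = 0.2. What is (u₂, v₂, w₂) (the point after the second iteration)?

∇φ = (10u - 2w, 8v, -2u + 8w)
Step 1: at (3, 5, -1), ∇φ = (32, 40, -14) → (3, 5, -1) − 0.2·(32, 40, -14) = (-3.4, -3, 1.8)
Step 2: at (-3.4, -3, 1.8), ∇φ = (-37.6, -24, 21.2) → (-3.4, -3, 1.8) − 0.2·(-37.6, -24, 21.2) = (4.12, 1.8, -2.44)

(4.12, 1.8, -2.44)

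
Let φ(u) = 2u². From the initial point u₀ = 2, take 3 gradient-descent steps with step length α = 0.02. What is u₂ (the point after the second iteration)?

φ′(u) = 4u
Step 1: φ′(2) = 8; u₁ = 2 − 0.02·8 = 1.84
Step 2: φ′(1.84) = 7.36; u₂ = 1.84 − 0.02·7.36 = 1.6928

1.6928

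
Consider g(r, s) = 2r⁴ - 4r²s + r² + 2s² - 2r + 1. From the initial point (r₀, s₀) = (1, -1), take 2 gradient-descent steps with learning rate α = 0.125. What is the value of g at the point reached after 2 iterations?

∇g = (8r³ - 8rs + 2r - 2, -4r² + 4s)
(r₁, s₁) = (1, -1) − 0.125·(16, -8) = (-1, 0)
(r₂, s₂) = (-1, 0) − 0.125·(-12, -4) = (0.5, 0.5)
g(0.5, 0.5) = 0.375

0.375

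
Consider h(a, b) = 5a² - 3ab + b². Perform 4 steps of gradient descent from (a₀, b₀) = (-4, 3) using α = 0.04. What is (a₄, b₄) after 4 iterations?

(-0.01787904, 1.42153728)

∇h = (10a - 3b, -3a + 2b)
Step 1: at (-4, 3), ∇h = (-49, 18) → (-4, 3) − 0.04·(-49, 18) = (-2.04, 2.28)
Step 2: at (-2.04, 2.28), ∇h = (-27.24, 10.68) → (-2.04, 2.28) − 0.04·(-27.24, 10.68) = (-0.9504, 1.8528)
Step 3: at (-0.9504, 1.8528), ∇h = (-15.0624, 6.5568) → (-0.9504, 1.8528) − 0.04·(-15.0624, 6.5568) = (-0.347904, 1.590528)
Step 4: at (-0.347904, 1.590528), ∇h = (-8.250624, 4.224768) → (-0.347904, 1.590528) − 0.04·(-8.250624, 4.224768) = (-0.01787904, 1.42153728)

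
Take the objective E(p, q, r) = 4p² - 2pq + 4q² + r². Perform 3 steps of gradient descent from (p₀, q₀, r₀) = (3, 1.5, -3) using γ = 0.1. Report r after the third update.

-1.536

∇E = (8p - 2q, -2p + 8q, 2r)
(p₁, q₁, r₁) = (3, 1.5, -3) − 0.1·(21, 6, -6) = (0.9, 0.9, -2.4)
(p₂, q₂, r₂) = (0.9, 0.9, -2.4) − 0.1·(5.4, 5.4, -4.8) = (0.36, 0.36, -1.92)
(p₃, q₃, r₃) = (0.36, 0.36, -1.92) − 0.1·(2.16, 2.16, -3.84) = (0.144, 0.144, -1.536)
r = -1.536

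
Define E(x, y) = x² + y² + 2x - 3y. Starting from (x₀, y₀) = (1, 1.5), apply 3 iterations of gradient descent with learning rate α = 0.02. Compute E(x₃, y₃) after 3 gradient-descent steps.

-0.118968841216

∇E = (2x + 2, 2y - 3)
Step 1: at (1, 1.5), ∇E = (4, 0) → (1, 1.5) − 0.02·(4, 0) = (0.92, 1.5)
Step 2: at (0.92, 1.5), ∇E = (3.84, 0) → (0.92, 1.5) − 0.02·(3.84, 0) = (0.8432, 1.5)
Step 3: at (0.8432, 1.5), ∇E = (3.6864, 0) → (0.8432, 1.5) − 0.02·(3.6864, 0) = (0.769472, 1.5)
E(0.769472, 1.5) = -0.118968841216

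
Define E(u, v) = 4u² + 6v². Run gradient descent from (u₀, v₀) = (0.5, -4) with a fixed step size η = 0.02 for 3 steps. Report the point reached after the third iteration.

(0.296352, -1.755904)

∇E = (8u, 12v)
Step 1: at (0.5, -4), ∇E = (4, -48) → (0.5, -4) − 0.02·(4, -48) = (0.42, -3.04)
Step 2: at (0.42, -3.04), ∇E = (3.36, -36.48) → (0.42, -3.04) − 0.02·(3.36, -36.48) = (0.3528, -2.3104)
Step 3: at (0.3528, -2.3104), ∇E = (2.8224, -27.7248) → (0.3528, -2.3104) − 0.02·(2.8224, -27.7248) = (0.296352, -1.755904)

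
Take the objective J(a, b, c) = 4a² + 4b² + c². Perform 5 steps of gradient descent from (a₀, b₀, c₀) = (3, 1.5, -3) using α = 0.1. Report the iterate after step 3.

∇J = (8a, 8b, 2c)
(a₁, b₁, c₁) = (3, 1.5, -3) − 0.1·(24, 12, -6) = (0.6, 0.3, -2.4)
(a₂, b₂, c₂) = (0.6, 0.3, -2.4) − 0.1·(4.8, 2.4, -4.8) = (0.12, 0.06, -1.92)
(a₃, b₃, c₃) = (0.12, 0.06, -1.92) − 0.1·(0.96, 0.48, -3.84) = (0.024, 0.012, -1.536)

(0.024, 0.012, -1.536)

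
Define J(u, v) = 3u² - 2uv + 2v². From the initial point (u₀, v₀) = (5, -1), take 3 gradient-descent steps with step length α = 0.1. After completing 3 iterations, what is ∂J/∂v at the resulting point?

∇J = (6u - 2v, -2u + 4v)
(u₁, v₁) = (5, -1) − 0.1·(32, -14) = (1.8, 0.4)
(u₂, v₂) = (1.8, 0.4) − 0.1·(10, -2) = (0.8, 0.6)
(u₃, v₃) = (0.8, 0.6) − 0.1·(3.6, 0.8) = (0.44, 0.52)
∂J/∂v at (0.44, 0.52) = 1.2

1.2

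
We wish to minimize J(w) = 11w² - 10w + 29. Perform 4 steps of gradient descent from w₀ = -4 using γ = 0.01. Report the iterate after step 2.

J′(w) = 22w - 10
w₁ = -4 − 0.01·(-98) = -3.02
w₂ = -3.02 − 0.01·(-76.44) = -2.2556

-2.2556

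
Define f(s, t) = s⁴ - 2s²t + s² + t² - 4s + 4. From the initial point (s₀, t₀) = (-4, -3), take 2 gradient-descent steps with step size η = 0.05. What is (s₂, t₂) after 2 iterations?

∇f = (4s³ - 4st + 2s - 4, -2s² + 2t)
Step 1: at (-4, -3), ∇f = (-316, -38) → (-4, -3) − 0.05·(-316, -38) = (11.8, -1.1)
Step 2: at (11.8, -1.1), ∇f = (6643.648, -280.68) → (11.8, -1.1) − 0.05·(6643.648, -280.68) = (-320.3824, 12.934)

(-320.3824, 12.934)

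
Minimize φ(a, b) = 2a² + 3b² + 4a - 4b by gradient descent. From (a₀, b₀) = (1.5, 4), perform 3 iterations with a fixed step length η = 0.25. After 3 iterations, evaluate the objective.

∇φ = (4a + 4, 6b - 4)
(a₁, b₁) = (1.5, 4) − 0.25·(10, 20) = (-1, -1)
(a₂, b₂) = (-1, -1) − 0.25·(0, -10) = (-1, 1.5)
(a₃, b₃) = (-1, 1.5) − 0.25·(0, 5) = (-1, 0.25)
φ(-1, 0.25) = -2.8125

-2.8125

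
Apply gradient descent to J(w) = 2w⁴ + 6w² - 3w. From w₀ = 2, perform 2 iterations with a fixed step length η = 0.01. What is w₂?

0.92033

J′(w) = 8w³ + 12w - 3
w₁ = 2 − 0.01·85 = 1.15
w₂ = 1.15 − 0.01·22.967 = 0.92033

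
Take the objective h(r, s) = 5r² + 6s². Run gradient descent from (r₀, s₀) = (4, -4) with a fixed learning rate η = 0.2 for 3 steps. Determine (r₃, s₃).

(-4, 10.976)

∇h = (10r, 12s)
Step 1: at (4, -4), ∇h = (40, -48) → (4, -4) − 0.2·(40, -48) = (-4, 5.6)
Step 2: at (-4, 5.6), ∇h = (-40, 67.2) → (-4, 5.6) − 0.2·(-40, 67.2) = (4, -7.84)
Step 3: at (4, -7.84), ∇h = (40, -94.08) → (4, -7.84) − 0.2·(40, -94.08) = (-4, 10.976)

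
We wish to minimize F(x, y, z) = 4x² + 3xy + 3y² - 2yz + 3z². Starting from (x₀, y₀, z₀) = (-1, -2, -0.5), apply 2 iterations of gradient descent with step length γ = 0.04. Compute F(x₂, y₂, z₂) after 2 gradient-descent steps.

∇F = (8x + 3y, 3x + 6y - 2z, -2y + 6z)
Step 1: at (-1, -2, -0.5), ∇F = (-14, -14, 1) → (-1, -2, -0.5) − 0.04·(-14, -14, 1) = (-0.44, -1.44, -0.54)
Step 2: at (-0.44, -1.44, -0.54), ∇F = (-7.84, -8.88, -0.36) → (-0.44, -1.44, -0.54) − 0.04·(-7.84, -8.88, -0.36) = (-0.1264, -1.0848, -0.5256)
F(-0.1264, -1.0848, -0.5256) = 3.69406144

3.69406144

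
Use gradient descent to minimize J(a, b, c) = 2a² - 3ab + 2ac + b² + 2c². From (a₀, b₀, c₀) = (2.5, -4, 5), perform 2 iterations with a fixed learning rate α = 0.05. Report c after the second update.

∇J = (4a - 3b + 2c, -3a + 2b, 2a + 4c)
(a₁, b₁, c₁) = (2.5, -4, 5) − 0.05·(32, -15.5, 25) = (0.9, -3.225, 3.75)
(a₂, b₂, c₂) = (0.9, -3.225, 3.75) − 0.05·(20.775, -9.15, 16.8) = (-0.13875, -2.7675, 2.91)
c = 2.91

2.91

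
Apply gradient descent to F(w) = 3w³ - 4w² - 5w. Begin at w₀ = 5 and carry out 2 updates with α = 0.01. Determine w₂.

F′(w) = 9w² - 8w - 5
Step 1: F′(5) = 180; w₁ = 5 − 0.01·180 = 3.2
Step 2: F′(3.2) = 61.56; w₂ = 3.2 − 0.01·61.56 = 2.5844

2.5844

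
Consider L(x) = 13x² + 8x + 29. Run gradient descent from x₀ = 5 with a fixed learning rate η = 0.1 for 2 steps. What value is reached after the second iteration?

13.28

L′(x) = 26x + 8
Step 1: L′(5) = 138; x₁ = 5 − 0.1·138 = -8.8
Step 2: L′(-8.8) = -220.8; x₂ = -8.8 − 0.1·(-220.8) = 13.28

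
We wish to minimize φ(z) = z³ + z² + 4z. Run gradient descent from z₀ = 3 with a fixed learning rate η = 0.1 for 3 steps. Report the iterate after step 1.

-0.7

φ′(z) = 3z² + 2z + 4
Step 1: φ′(3) = 37; z₁ = 3 − 0.1·37 = -0.7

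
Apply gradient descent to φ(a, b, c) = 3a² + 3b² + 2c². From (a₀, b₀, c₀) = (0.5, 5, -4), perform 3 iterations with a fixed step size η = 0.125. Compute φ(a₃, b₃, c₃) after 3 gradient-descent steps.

∇φ = (6a, 6b, 4c)
(a₁, b₁, c₁) = (0.5, 5, -4) − 0.125·(3, 30, -16) = (0.125, 1.25, -2)
(a₂, b₂, c₂) = (0.125, 1.25, -2) − 0.125·(0.75, 7.5, -8) = (0.03125, 0.3125, -1)
(a₃, b₃, c₃) = (0.03125, 0.3125, -1) − 0.125·(0.1875, 1.875, -4) = (0.0078125, 0.078125, -0.5)
φ(0.0078125, 0.078125, -0.5) = 0.51849365234375

0.51849365234375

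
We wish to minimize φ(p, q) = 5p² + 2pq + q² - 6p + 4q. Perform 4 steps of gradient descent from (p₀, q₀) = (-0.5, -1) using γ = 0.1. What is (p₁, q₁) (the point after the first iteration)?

(0.8, -1.1)

∇φ = (10p + 2q - 6, 2p + 2q + 4)
(p₁, q₁) = (-0.5, -1) − 0.1·(-13, 1) = (0.8, -1.1)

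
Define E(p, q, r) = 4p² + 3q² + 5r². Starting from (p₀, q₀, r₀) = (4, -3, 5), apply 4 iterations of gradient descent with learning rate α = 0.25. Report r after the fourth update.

∇E = (8p, 6q, 10r)
(p₁, q₁, r₁) = (4, -3, 5) − 0.25·(32, -18, 50) = (-4, 1.5, -7.5)
(p₂, q₂, r₂) = (-4, 1.5, -7.5) − 0.25·(-32, 9, -75) = (4, -0.75, 11.25)
(p₃, q₃, r₃) = (4, -0.75, 11.25) − 0.25·(32, -4.5, 112.5) = (-4, 0.375, -16.875)
(p₄, q₄, r₄) = (-4, 0.375, -16.875) − 0.25·(-32, 2.25, -168.75) = (4, -0.1875, 25.3125)
r = 25.3125

25.3125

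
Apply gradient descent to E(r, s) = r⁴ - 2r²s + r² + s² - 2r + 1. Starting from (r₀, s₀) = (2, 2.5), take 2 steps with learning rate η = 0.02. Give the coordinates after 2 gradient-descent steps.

(1.63638016, 2.575936)

∇E = (4r³ - 4rs + 2r - 2, -2r² + 2s)
(r₁, s₁) = (2, 2.5) − 0.02·(14, -3) = (1.72, 2.56)
(r₂, s₂) = (1.72, 2.56) − 0.02·(4.180992, -0.7968) = (1.63638016, 2.575936)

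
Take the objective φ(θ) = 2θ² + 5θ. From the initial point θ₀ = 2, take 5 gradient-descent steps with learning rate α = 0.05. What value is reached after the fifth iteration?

φ′(θ) = 4θ + 5
θ₁ = 2 − 0.05·13 = 1.35
θ₂ = 1.35 − 0.05·10.4 = 0.83
θ₃ = 0.83 − 0.05·8.32 = 0.414
θ₄ = 0.414 − 0.05·6.656 = 0.0812
θ₅ = 0.0812 − 0.05·5.3248 = -0.18504

-0.18504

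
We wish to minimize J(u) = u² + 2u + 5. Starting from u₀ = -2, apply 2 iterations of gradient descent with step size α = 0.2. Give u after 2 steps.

J′(u) = 2u + 2
u₁ = -2 − 0.2·(-2) = -1.6
u₂ = -1.6 − 0.2·(-1.2) = -1.36

-1.36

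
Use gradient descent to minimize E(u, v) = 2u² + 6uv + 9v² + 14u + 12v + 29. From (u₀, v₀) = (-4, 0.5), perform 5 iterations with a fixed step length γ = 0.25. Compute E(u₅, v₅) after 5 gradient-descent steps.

180809.40673828125

∇E = (4u + 6v + 14, 6u + 18v + 12)
(u₁, v₁) = (-4, 0.5) − 0.25·(1, -3) = (-4.25, 1.25)
(u₂, v₂) = (-4.25, 1.25) − 0.25·(4.5, 9) = (-5.375, -1)
(u₃, v₃) = (-5.375, -1) − 0.25·(-13.5, -38.25) = (-2, 8.5625)
(u₄, v₄) = (-2, 8.5625) − 0.25·(57.375, 154.125) = (-16.34375, -29.96875)
(u₅, v₅) = (-16.34375, -29.96875) − 0.25·(-231.1875, -625.5) = (41.453125, 126.40625)
E(41.453125, 126.40625) = 180809.40673828125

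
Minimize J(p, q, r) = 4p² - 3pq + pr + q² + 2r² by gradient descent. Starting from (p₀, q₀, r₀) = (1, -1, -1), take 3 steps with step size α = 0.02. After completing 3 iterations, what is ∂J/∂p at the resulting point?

∇J = (8p - 3q + r, -3p + 2q, p + 4r)
Step 1: at (1, -1, -1), ∇J = (10, -5, -3) → (1, -1, -1) − 0.02·(10, -5, -3) = (0.8, -0.9, -0.94)
Step 2: at (0.8, -0.9, -0.94), ∇J = (8.16, -4.2, -2.96) → (0.8, -0.9, -0.94) − 0.02·(8.16, -4.2, -2.96) = (0.6368, -0.816, -0.8808)
Step 3: at (0.6368, -0.816, -0.8808), ∇J = (6.6616, -3.5424, -2.8864) → (0.6368, -0.816, -0.8808) − 0.02·(6.6616, -3.5424, -2.8864) = (0.503568, -0.745152, -0.823072)
∂J/∂p at (0.503568, -0.745152, -0.823072) = 5.440928

5.440928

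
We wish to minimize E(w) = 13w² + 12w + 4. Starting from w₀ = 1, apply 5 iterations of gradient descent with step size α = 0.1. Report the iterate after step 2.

3.28

E′(w) = 26w + 12
w₁ = 1 − 0.1·38 = -2.8
w₂ = -2.8 − 0.1·(-60.8) = 3.28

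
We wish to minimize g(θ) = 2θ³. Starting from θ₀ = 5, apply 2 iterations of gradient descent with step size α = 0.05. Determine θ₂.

-4.375

g′(θ) = 6θ²
θ₁ = 5 − 0.05·150 = -2.5
θ₂ = -2.5 − 0.05·37.5 = -4.375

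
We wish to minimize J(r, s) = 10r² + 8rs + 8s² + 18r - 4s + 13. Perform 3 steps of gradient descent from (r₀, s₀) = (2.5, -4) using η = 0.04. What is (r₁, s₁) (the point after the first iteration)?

(1.06, -2.08)

∇J = (20r + 8s + 18, 8r + 16s - 4)
(r₁, s₁) = (2.5, -4) − 0.04·(36, -48) = (1.06, -2.08)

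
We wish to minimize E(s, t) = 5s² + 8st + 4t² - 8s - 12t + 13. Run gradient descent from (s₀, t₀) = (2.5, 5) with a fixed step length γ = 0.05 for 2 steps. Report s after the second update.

∇E = (10s + 8t - 8, 8s + 8t - 12)
Step 1: at (2.5, 5), ∇E = (57, 48) → (2.5, 5) − 0.05·(57, 48) = (-0.35, 2.6)
Step 2: at (-0.35, 2.6), ∇E = (9.3, 6) → (-0.35, 2.6) − 0.05·(9.3, 6) = (-0.815, 2.3)
s = -0.815

-0.815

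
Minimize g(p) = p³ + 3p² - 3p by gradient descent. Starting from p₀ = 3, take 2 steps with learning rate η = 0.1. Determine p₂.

-0.612

g′(p) = 3p² + 6p - 3
p₁ = 3 − 0.1·42 = -1.2
p₂ = -1.2 − 0.1·(-5.88) = -0.612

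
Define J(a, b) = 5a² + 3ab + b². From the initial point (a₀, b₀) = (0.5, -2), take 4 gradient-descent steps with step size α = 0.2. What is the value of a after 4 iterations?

∇J = (10a + 3b, 3a + 2b)
(a₁, b₁) = (0.5, -2) − 0.2·(-1, -2.5) = (0.7, -1.5)
(a₂, b₂) = (0.7, -1.5) − 0.2·(2.5, -0.9) = (0.2, -1.32)
(a₃, b₃) = (0.2, -1.32) − 0.2·(-1.96, -2.04) = (0.592, -0.912)
(a₄, b₄) = (0.592, -0.912) − 0.2·(3.184, -0.048) = (-0.0448, -0.9024)
a = -0.0448

-0.0448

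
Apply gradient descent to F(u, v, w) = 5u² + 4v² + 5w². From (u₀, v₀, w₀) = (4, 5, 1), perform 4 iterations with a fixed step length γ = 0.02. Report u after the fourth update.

∇F = (10u, 8v, 10w)
Step 1: at (4, 5, 1), ∇F = (40, 40, 10) → (4, 5, 1) − 0.02·(40, 40, 10) = (3.2, 4.2, 0.8)
Step 2: at (3.2, 4.2, 0.8), ∇F = (32, 33.6, 8) → (3.2, 4.2, 0.8) − 0.02·(32, 33.6, 8) = (2.56, 3.528, 0.64)
Step 3: at (2.56, 3.528, 0.64), ∇F = (25.6, 28.224, 6.4) → (2.56, 3.528, 0.64) − 0.02·(25.6, 28.224, 6.4) = (2.048, 2.96352, 0.512)
Step 4: at (2.048, 2.96352, 0.512), ∇F = (20.48, 23.70816, 5.12) → (2.048, 2.96352, 0.512) − 0.02·(20.48, 23.70816, 5.12) = (1.6384, 2.4893568, 0.4096)
u = 1.6384

1.6384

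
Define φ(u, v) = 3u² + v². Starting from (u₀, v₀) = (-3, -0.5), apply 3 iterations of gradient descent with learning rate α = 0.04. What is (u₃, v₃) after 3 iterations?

∇φ = (6u, 2v)
(u₁, v₁) = (-3, -0.5) − 0.04·(-18, -1) = (-2.28, -0.46)
(u₂, v₂) = (-2.28, -0.46) − 0.04·(-13.68, -0.92) = (-1.7328, -0.4232)
(u₃, v₃) = (-1.7328, -0.4232) − 0.04·(-10.3968, -0.8464) = (-1.316928, -0.389344)

(-1.316928, -0.389344)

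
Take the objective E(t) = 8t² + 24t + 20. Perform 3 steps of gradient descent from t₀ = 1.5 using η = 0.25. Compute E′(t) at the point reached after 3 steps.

-1296

E′(t) = 16t + 24
t₁ = 1.5 − 0.25·48 = -10.5
t₂ = -10.5 − 0.25·(-144) = 25.5
t₃ = 25.5 − 0.25·432 = -82.5
E′(t) at (-82.5) = -1296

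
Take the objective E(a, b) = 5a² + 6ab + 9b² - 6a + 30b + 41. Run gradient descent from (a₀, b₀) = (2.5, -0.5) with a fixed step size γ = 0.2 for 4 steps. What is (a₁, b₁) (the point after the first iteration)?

(-0.7, -7.7)

∇E = (10a + 6b - 6, 6a + 18b + 30)
Step 1: at (2.5, -0.5), ∇E = (16, 36) → (2.5, -0.5) − 0.2·(16, 36) = (-0.7, -7.7)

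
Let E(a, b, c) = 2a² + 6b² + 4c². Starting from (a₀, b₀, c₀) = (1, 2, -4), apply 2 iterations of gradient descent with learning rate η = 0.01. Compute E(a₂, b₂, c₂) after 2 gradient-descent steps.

61.9405312

∇E = (4a, 12b, 8c)
Step 1: at (1, 2, -4), ∇E = (4, 24, -32) → (1, 2, -4) − 0.01·(4, 24, -32) = (0.96, 1.76, -3.68)
Step 2: at (0.96, 1.76, -3.68), ∇E = (3.84, 21.12, -29.44) → (0.96, 1.76, -3.68) − 0.01·(3.84, 21.12, -29.44) = (0.9216, 1.5488, -3.3856)
E(0.9216, 1.5488, -3.3856) = 61.9405312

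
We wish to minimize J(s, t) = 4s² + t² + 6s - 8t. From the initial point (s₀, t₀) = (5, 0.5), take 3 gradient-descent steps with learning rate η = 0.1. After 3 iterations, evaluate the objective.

-15.030272

∇J = (8s + 6, 2t - 8)
Step 1: at (5, 0.5), ∇J = (46, -7) → (5, 0.5) − 0.1·(46, -7) = (0.4, 1.2)
Step 2: at (0.4, 1.2), ∇J = (9.2, -5.6) → (0.4, 1.2) − 0.1·(9.2, -5.6) = (-0.52, 1.76)
Step 3: at (-0.52, 1.76), ∇J = (1.84, -4.48) → (-0.52, 1.76) − 0.1·(1.84, -4.48) = (-0.704, 2.208)
J(-0.704, 2.208) = -15.030272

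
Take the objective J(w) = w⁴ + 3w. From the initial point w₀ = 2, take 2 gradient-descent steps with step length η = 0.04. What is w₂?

J′(w) = 4w³ + 3
Step 1: J′(2) = 35; w₁ = 2 − 0.04·35 = 0.6
Step 2: J′(0.6) = 3.864; w₂ = 0.6 − 0.04·3.864 = 0.44544

0.44544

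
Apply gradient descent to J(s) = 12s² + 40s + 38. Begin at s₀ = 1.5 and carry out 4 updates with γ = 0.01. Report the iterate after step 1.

0.74

J′(s) = 24s + 40
s₁ = 1.5 − 0.01·76 = 0.74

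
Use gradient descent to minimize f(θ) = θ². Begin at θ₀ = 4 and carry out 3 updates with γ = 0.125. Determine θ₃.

1.6875

f′(θ) = 2θ
Step 1: f′(4) = 8; θ₁ = 4 − 0.125·8 = 3
Step 2: f′(3) = 6; θ₂ = 3 − 0.125·6 = 2.25
Step 3: f′(2.25) = 4.5; θ₃ = 2.25 − 0.125·4.5 = 1.6875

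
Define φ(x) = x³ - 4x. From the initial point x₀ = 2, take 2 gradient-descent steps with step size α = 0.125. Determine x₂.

φ′(x) = 3x² - 4
x₁ = 2 − 0.125·8 = 1
x₂ = 1 − 0.125·(-1) = 1.125

1.125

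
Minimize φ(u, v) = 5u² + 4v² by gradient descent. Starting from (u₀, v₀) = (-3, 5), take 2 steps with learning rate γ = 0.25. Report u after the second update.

∇φ = (10u, 8v)
Step 1: at (-3, 5), ∇φ = (-30, 40) → (-3, 5) − 0.25·(-30, 40) = (4.5, -5)
Step 2: at (4.5, -5), ∇φ = (45, -40) → (4.5, -5) − 0.25·(45, -40) = (-6.75, 5)
u = -6.75

-6.75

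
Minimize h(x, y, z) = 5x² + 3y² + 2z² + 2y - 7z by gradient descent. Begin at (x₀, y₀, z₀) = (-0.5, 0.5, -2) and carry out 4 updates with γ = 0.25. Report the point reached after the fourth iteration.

(-2.53125, -0.28125, 1.75)

∇h = (10x, 6y + 2, 4z - 7)
Step 1: at (-0.5, 0.5, -2), ∇h = (-5, 5, -15) → (-0.5, 0.5, -2) − 0.25·(-5, 5, -15) = (0.75, -0.75, 1.75)
Step 2: at (0.75, -0.75, 1.75), ∇h = (7.5, -2.5, 0) → (0.75, -0.75, 1.75) − 0.25·(7.5, -2.5, 0) = (-1.125, -0.125, 1.75)
Step 3: at (-1.125, -0.125, 1.75), ∇h = (-11.25, 1.25, 0) → (-1.125, -0.125, 1.75) − 0.25·(-11.25, 1.25, 0) = (1.6875, -0.4375, 1.75)
Step 4: at (1.6875, -0.4375, 1.75), ∇h = (16.875, -0.625, 0) → (1.6875, -0.4375, 1.75) − 0.25·(16.875, -0.625, 0) = (-2.53125, -0.28125, 1.75)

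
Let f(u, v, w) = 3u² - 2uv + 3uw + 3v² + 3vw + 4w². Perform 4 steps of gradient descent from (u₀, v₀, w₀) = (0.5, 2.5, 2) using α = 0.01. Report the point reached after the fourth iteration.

(0.37231478, 1.8051007, 1.1518556)

∇f = (6u - 2v + 3w, -2u + 6v + 3w, 3u + 3v + 8w)
Step 1: at (0.5, 2.5, 2), ∇f = (4, 20, 25) → (0.5, 2.5, 2) − 0.01·(4, 20, 25) = (0.46, 2.3, 1.75)
Step 2: at (0.46, 2.3, 1.75), ∇f = (3.41, 18.13, 22.28) → (0.46, 2.3, 1.75) − 0.01·(3.41, 18.13, 22.28) = (0.4259, 2.1187, 1.5272)
Step 3: at (0.4259, 2.1187, 1.5272), ∇f = (2.8996, 16.442, 19.8514) → (0.4259, 2.1187, 1.5272) − 0.01·(2.8996, 16.442, 19.8514) = (0.396904, 1.95428, 1.328686)
Step 4: at (0.396904, 1.95428, 1.328686), ∇f = (2.458922, 14.91793, 17.68304) → (0.396904, 1.95428, 1.328686) − 0.01·(2.458922, 14.91793, 17.68304) = (0.37231478, 1.8051007, 1.1518556)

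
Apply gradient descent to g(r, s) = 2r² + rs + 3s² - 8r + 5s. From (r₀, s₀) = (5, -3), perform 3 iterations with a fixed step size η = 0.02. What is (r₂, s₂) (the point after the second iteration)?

(4.6512, -2.6956)

∇g = (4r + s - 8, r + 6s + 5)
Step 1: at (5, -3), ∇g = (9, -8) → (5, -3) − 0.02·(9, -8) = (4.82, -2.84)
Step 2: at (4.82, -2.84), ∇g = (8.44, -7.22) → (4.82, -2.84) − 0.02·(8.44, -7.22) = (4.6512, -2.6956)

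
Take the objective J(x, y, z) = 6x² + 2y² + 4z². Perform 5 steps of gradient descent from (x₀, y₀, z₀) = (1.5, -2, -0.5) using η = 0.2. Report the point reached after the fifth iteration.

(-8.06736, -0.00064, 0.03888)

∇J = (12x, 4y, 8z)
Step 1: at (1.5, -2, -0.5), ∇J = (18, -8, -4) → (1.5, -2, -0.5) − 0.2·(18, -8, -4) = (-2.1, -0.4, 0.3)
Step 2: at (-2.1, -0.4, 0.3), ∇J = (-25.2, -1.6, 2.4) → (-2.1, -0.4, 0.3) − 0.2·(-25.2, -1.6, 2.4) = (2.94, -0.08, -0.18)
Step 3: at (2.94, -0.08, -0.18), ∇J = (35.28, -0.32, -1.44) → (2.94, -0.08, -0.18) − 0.2·(35.28, -0.32, -1.44) = (-4.116, -0.016, 0.108)
Step 4: at (-4.116, -0.016, 0.108), ∇J = (-49.392, -0.064, 0.864) → (-4.116, -0.016, 0.108) − 0.2·(-49.392, -0.064, 0.864) = (5.7624, -0.0032, -0.0648)
Step 5: at (5.7624, -0.0032, -0.0648), ∇J = (69.1488, -0.0128, -0.5184) → (5.7624, -0.0032, -0.0648) − 0.2·(69.1488, -0.0128, -0.5184) = (-8.06736, -0.00064, 0.03888)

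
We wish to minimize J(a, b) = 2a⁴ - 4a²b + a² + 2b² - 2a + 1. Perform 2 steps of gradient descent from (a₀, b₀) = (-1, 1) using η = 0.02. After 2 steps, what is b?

∇J = (8a³ - 8ab + 2a - 2, -4a² + 4b)
Step 1: at (-1, 1), ∇J = (-4, 0) → (-1, 1) − 0.02·(-4, 0) = (-0.92, 1)
Step 2: at (-0.92, 1), ∇J = (-2.709504, 0.6144) → (-0.92, 1) − 0.02·(-2.709504, 0.6144) = (-0.86580992, 0.987712)
b = 0.987712

0.987712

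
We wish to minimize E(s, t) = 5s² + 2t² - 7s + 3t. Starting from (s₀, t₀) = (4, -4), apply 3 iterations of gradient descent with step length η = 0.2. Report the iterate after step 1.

(-2.6, -1.4)

∇E = (10s - 7, 4t + 3)
Step 1: at (4, -4), ∇E = (33, -13) → (4, -4) − 0.2·(33, -13) = (-2.6, -1.4)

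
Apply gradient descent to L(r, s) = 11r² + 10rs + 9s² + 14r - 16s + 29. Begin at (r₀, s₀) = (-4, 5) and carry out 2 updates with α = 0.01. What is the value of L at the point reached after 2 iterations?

64.1698928

∇L = (22r + 10s + 14, 10r + 18s - 16)
Step 1: at (-4, 5), ∇L = (-24, 34) → (-4, 5) − 0.01·(-24, 34) = (-3.76, 4.66)
Step 2: at (-3.76, 4.66), ∇L = (-22.12, 30.28) → (-3.76, 4.66) − 0.01·(-22.12, 30.28) = (-3.5388, 4.3572)
L(-3.5388, 4.3572) = 64.1698928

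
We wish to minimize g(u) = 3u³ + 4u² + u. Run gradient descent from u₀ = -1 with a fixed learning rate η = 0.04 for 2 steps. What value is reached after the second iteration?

g′(u) = 9u² + 8u + 1
Step 1: g′(-1) = 2; u₁ = -1 − 0.04·2 = -1.08
Step 2: g′(-1.08) = 2.8576; u₂ = -1.08 − 0.04·2.8576 = -1.194304

-1.194304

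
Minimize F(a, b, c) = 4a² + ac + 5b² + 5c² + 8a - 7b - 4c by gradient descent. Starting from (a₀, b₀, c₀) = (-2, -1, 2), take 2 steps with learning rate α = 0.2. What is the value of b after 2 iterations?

∇F = (8a + c + 8, 10b - 7, a + 10c - 4)
Step 1: at (-2, -1, 2), ∇F = (-6, -17, 14) → (-2, -1, 2) − 0.2·(-6, -17, 14) = (-0.8, 2.4, -0.8)
Step 2: at (-0.8, 2.4, -0.8), ∇F = (0.8, 17, -12.8) → (-0.8, 2.4, -0.8) − 0.2·(0.8, 17, -12.8) = (-0.96, -1, 1.76)
b = -1

-1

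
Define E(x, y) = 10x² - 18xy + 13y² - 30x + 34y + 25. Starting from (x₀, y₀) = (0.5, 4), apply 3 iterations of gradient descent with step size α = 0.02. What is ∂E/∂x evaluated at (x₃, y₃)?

6.908544

∇E = (20x - 18y - 30, -18x + 26y + 34)
(x₁, y₁) = (0.5, 4) − 0.02·(-92, 129) = (2.34, 1.42)
(x₂, y₂) = (2.34, 1.42) − 0.02·(-8.76, 28.8) = (2.5152, 0.844)
(x₃, y₃) = (2.5152, 0.844) − 0.02·(5.112, 10.6704) = (2.41296, 0.630592)
∂E/∂x at (2.41296, 0.630592) = 6.908544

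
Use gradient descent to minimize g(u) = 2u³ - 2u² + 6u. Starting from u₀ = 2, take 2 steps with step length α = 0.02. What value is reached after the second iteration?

g′(u) = 6u² - 4u + 6
u₁ = 2 − 0.02·22 = 1.56
u₂ = 1.56 − 0.02·14.3616 = 1.272768

1.272768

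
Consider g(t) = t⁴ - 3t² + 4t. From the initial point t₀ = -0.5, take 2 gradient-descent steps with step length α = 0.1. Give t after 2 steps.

-1.63165

g′(t) = 4t³ - 6t + 4
t₁ = -0.5 − 0.1·6.5 = -1.15
t₂ = -1.15 − 0.1·4.8165 = -1.63165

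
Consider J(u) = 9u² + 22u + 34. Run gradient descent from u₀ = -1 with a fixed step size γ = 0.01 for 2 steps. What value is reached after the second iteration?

J′(u) = 18u + 22
Step 1: J′(-1) = 4; u₁ = -1 − 0.01·4 = -1.04
Step 2: J′(-1.04) = 3.28; u₂ = -1.04 − 0.01·3.28 = -1.0728

-1.0728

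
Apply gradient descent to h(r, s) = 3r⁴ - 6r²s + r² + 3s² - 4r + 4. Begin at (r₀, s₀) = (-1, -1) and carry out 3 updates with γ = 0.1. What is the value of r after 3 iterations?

∇h = (12r³ - 12rs + 2r - 4, -6r² + 6s)
Step 1: at (-1, -1), ∇h = (-30, -12) → (-1, -1) − 0.1·(-30, -12) = (2, 0.2)
Step 2: at (2, 0.2), ∇h = (91.2, -22.8) → (2, 0.2) − 0.1·(91.2, -22.8) = (-7.12, 2.48)
Step 3: at (-7.12, 2.48), ∇h = (-4137.678336, -289.2864) → (-7.12, 2.48) − 0.1·(-4137.678336, -289.2864) = (406.6478336, 31.40864)
r = 406.6478336

406.6478336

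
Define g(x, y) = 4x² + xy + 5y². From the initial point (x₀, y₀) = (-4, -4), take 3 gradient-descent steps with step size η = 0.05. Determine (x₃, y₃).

∇g = (8x + y, x + 10y)
(x₁, y₁) = (-4, -4) − 0.05·(-36, -44) = (-2.2, -1.8)
(x₂, y₂) = (-2.2, -1.8) − 0.05·(-19.4, -20.2) = (-1.23, -0.79)
(x₃, y₃) = (-1.23, -0.79) − 0.05·(-10.63, -9.13) = (-0.6985, -0.3335)

(-0.6985, -0.3335)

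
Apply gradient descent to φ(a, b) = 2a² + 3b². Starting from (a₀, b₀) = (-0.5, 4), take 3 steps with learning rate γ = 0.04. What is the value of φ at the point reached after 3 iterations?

9.425245587456

∇φ = (4a, 6b)
(a₁, b₁) = (-0.5, 4) − 0.04·(-2, 24) = (-0.42, 3.04)
(a₂, b₂) = (-0.42, 3.04) − 0.04·(-1.68, 18.24) = (-0.3528, 2.3104)
(a₃, b₃) = (-0.3528, 2.3104) − 0.04·(-1.4112, 13.8624) = (-0.296352, 1.755904)
φ(-0.296352, 1.755904) = 9.425245587456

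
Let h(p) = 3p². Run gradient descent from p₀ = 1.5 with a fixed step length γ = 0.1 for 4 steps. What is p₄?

0.0384

h′(p) = 6p
p₁ = 1.5 − 0.1·9 = 0.6
p₂ = 0.6 − 0.1·3.6 = 0.24
p₃ = 0.24 − 0.1·1.44 = 0.096
p₄ = 0.096 − 0.1·0.576 = 0.0384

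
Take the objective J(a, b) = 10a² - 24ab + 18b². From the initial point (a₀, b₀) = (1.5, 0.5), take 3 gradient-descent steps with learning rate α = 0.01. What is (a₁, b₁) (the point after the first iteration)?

(1.32, 0.68)

∇J = (20a - 24b, -24a + 36b)
(a₁, b₁) = (1.5, 0.5) − 0.01·(18, -18) = (1.32, 0.68)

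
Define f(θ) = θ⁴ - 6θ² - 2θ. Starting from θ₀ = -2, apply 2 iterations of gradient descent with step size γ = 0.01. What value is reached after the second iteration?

f′(θ) = 4θ³ - 12θ - 2
θ₁ = -2 − 0.01·(-10) = -1.9
θ₂ = -1.9 − 0.01·(-6.636) = -1.83364

-1.83364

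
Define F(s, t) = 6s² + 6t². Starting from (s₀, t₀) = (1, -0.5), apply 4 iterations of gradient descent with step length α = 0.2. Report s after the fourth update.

∇F = (12s, 12t)
(s₁, t₁) = (1, -0.5) − 0.2·(12, -6) = (-1.4, 0.7)
(s₂, t₂) = (-1.4, 0.7) − 0.2·(-16.8, 8.4) = (1.96, -0.98)
(s₃, t₃) = (1.96, -0.98) − 0.2·(23.52, -11.76) = (-2.744, 1.372)
(s₄, t₄) = (-2.744, 1.372) − 0.2·(-32.928, 16.464) = (3.8416, -1.9208)
s = 3.8416

3.8416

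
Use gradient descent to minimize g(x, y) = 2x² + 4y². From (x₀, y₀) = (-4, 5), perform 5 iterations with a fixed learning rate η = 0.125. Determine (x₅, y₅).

(-0.125, 0)

∇g = (4x, 8y)
(x₁, y₁) = (-4, 5) − 0.125·(-16, 40) = (-2, 0)
(x₂, y₂) = (-2, 0) − 0.125·(-8, 0) = (-1, 0)
(x₃, y₃) = (-1, 0) − 0.125·(-4, 0) = (-0.5, 0)
(x₄, y₄) = (-0.5, 0) − 0.125·(-2, 0) = (-0.25, 0)
(x₅, y₅) = (-0.25, 0) − 0.125·(-1, 0) = (-0.125, 0)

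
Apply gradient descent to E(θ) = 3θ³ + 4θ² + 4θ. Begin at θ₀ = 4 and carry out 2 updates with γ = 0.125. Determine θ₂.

-385.53125

E′(θ) = 9θ² + 8θ + 4
Step 1: E′(4) = 180; θ₁ = 4 − 0.125·180 = -18.5
Step 2: E′(-18.5) = 2936.25; θ₂ = -18.5 − 0.125·2936.25 = -385.53125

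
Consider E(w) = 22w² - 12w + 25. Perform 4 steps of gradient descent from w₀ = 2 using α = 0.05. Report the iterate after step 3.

-2.712

E′(w) = 44w - 12
w₁ = 2 − 0.05·76 = -1.8
w₂ = -1.8 − 0.05·(-91.2) = 2.76
w₃ = 2.76 − 0.05·109.44 = -2.712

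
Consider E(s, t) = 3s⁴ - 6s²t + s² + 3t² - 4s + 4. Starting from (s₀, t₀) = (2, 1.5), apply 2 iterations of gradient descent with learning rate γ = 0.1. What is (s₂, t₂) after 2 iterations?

(59.6, 10.8)

∇E = (12s³ - 12st + 2s - 4, -6s² + 6t)
Step 1: at (2, 1.5), ∇E = (60, -15) → (2, 1.5) − 0.1·(60, -15) = (-4, 3)
Step 2: at (-4, 3), ∇E = (-636, -78) → (-4, 3) − 0.1·(-636, -78) = (59.6, 10.8)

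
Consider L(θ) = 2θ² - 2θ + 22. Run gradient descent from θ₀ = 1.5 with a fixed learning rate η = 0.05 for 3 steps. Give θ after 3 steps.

1.012

L′(θ) = 4θ - 2
θ₁ = 1.5 − 0.05·4 = 1.3
θ₂ = 1.3 − 0.05·3.2 = 1.14
θ₃ = 1.14 − 0.05·2.56 = 1.012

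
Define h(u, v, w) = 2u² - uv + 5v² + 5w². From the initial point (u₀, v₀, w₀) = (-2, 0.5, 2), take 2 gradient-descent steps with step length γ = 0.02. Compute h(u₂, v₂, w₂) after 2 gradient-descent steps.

14.55009068

∇h = (4u - v, -u + 10v, 10w)
Step 1: at (-2, 0.5, 2), ∇h = (-8.5, 7, 20) → (-2, 0.5, 2) − 0.02·(-8.5, 7, 20) = (-1.83, 0.36, 1.6)
Step 2: at (-1.83, 0.36, 1.6), ∇h = (-7.68, 5.43, 16) → (-1.83, 0.36, 1.6) − 0.02·(-7.68, 5.43, 16) = (-1.6764, 0.2514, 1.28)
h(-1.6764, 0.2514, 1.28) = 14.55009068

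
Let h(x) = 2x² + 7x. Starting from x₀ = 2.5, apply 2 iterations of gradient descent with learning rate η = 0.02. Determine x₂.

h′(x) = 4x + 7
x₁ = 2.5 − 0.02·17 = 2.16
x₂ = 2.16 − 0.02·15.64 = 1.8472

1.8472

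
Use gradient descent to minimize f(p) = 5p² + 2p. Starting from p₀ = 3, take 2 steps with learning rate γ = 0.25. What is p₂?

f′(p) = 10p + 2
p₁ = 3 − 0.25·32 = -5
p₂ = -5 − 0.25·(-48) = 7

7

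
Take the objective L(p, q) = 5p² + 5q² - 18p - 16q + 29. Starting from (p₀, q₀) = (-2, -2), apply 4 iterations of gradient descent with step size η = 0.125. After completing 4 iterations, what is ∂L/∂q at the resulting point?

-0.140625

∇L = (10p - 18, 10q - 16)
Step 1: at (-2, -2), ∇L = (-38, -36) → (-2, -2) − 0.125·(-38, -36) = (2.75, 2.5)
Step 2: at (2.75, 2.5), ∇L = (9.5, 9) → (2.75, 2.5) − 0.125·(9.5, 9) = (1.5625, 1.375)
Step 3: at (1.5625, 1.375), ∇L = (-2.375, -2.25) → (1.5625, 1.375) − 0.125·(-2.375, -2.25) = (1.859375, 1.65625)
Step 4: at (1.859375, 1.65625), ∇L = (0.59375, 0.5625) → (1.859375, 1.65625) − 0.125·(0.59375, 0.5625) = (1.78515625, 1.5859375)
∂L/∂q at (1.78515625, 1.5859375) = -0.140625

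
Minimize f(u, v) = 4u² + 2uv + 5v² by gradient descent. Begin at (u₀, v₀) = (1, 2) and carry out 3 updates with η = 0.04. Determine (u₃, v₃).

(0.129088, 0.35712)

∇f = (8u + 2v, 2u + 10v)
Step 1: at (1, 2), ∇f = (12, 22) → (1, 2) − 0.04·(12, 22) = (0.52, 1.12)
Step 2: at (0.52, 1.12), ∇f = (6.4, 12.24) → (0.52, 1.12) − 0.04·(6.4, 12.24) = (0.264, 0.6304)
Step 3: at (0.264, 0.6304), ∇f = (3.3728, 6.832) → (0.264, 0.6304) − 0.04·(3.3728, 6.832) = (0.129088, 0.35712)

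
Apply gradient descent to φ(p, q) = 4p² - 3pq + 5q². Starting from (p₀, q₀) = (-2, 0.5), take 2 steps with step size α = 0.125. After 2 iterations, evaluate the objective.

∇φ = (8p - 3q, -3p + 10q)
(p₁, q₁) = (-2, 0.5) − 0.125·(-17.5, 11) = (0.1875, -0.875)
(p₂, q₂) = (0.1875, -0.875) − 0.125·(4.125, -9.3125) = (-0.328125, 0.2890625)
φ(-0.328125, 0.2890625) = 1.13299560546875

1.13299560546875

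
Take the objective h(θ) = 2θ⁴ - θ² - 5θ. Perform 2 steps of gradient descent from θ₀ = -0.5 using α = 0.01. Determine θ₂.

h′(θ) = 8θ³ - 2θ - 5
θ₁ = -0.5 − 0.01·(-5) = -0.45
θ₂ = -0.45 − 0.01·(-4.829) = -0.40171

-0.40171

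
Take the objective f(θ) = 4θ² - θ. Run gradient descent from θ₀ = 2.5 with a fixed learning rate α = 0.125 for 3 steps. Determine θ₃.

0.125

f′(θ) = 8θ - 1
Step 1: f′(2.5) = 19; θ₁ = 2.5 − 0.125·19 = 0.125
Step 2: f′(0.125) = 0; θ₂ = 0.125 − 0.125·0 = 0.125
Step 3: f′(0.125) = 0; θ₃ = 0.125 − 0.125·0 = 0.125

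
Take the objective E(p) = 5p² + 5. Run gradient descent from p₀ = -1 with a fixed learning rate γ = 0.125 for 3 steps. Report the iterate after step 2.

E′(p) = 10p
Step 1: E′(-1) = -10; p₁ = -1 − 0.125·(-10) = 0.25
Step 2: E′(0.25) = 2.5; p₂ = 0.25 − 0.125·2.5 = -0.0625

-0.0625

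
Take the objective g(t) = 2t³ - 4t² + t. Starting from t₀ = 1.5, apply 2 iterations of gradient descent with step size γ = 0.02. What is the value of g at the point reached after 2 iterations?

-0.936452178654

g′(t) = 6t² - 8t + 1
Step 1: g′(1.5) = 2.5; t₁ = 1.5 − 0.02·2.5 = 1.45
Step 2: g′(1.45) = 2.015; t₂ = 1.45 − 0.02·2.015 = 1.4097
g(1.4097) = -0.936452178654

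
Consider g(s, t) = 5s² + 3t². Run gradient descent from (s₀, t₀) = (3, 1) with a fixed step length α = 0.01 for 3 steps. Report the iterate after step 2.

(2.43, 0.8836)

∇g = (10s, 6t)
(s₁, t₁) = (3, 1) − 0.01·(30, 6) = (2.7, 0.94)
(s₂, t₂) = (2.7, 0.94) − 0.01·(27, 5.64) = (2.43, 0.8836)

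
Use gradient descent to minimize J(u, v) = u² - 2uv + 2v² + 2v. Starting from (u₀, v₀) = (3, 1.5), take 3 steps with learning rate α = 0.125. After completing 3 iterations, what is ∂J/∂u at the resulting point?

2.265625

∇J = (2u - 2v, -2u + 4v + 2)
(u₁, v₁) = (3, 1.5) − 0.125·(3, 2) = (2.625, 1.25)
(u₂, v₂) = (2.625, 1.25) − 0.125·(2.75, 1.75) = (2.28125, 1.03125)
(u₃, v₃) = (2.28125, 1.03125) − 0.125·(2.5, 1.5625) = (1.96875, 0.8359375)
∂J/∂u at (1.96875, 0.8359375) = 2.265625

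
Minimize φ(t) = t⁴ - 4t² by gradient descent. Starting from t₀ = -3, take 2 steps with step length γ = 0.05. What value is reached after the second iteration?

1.3344

φ′(t) = 4t³ - 8t
Step 1: φ′(-3) = -84; t₁ = -3 − 0.05·(-84) = 1.2
Step 2: φ′(1.2) = -2.688; t₂ = 1.2 − 0.05·(-2.688) = 1.3344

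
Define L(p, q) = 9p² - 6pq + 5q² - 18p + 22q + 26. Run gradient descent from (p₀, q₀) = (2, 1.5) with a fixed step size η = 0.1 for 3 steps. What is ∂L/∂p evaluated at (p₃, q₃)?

∇L = (18p - 6q - 18, -6p + 10q + 22)
(p₁, q₁) = (2, 1.5) − 0.1·(9, 25) = (1.1, -1)
(p₂, q₂) = (1.1, -1) − 0.1·(7.8, 5.4) = (0.32, -1.54)
(p₃, q₃) = (0.32, -1.54) − 0.1·(-3, 4.68) = (0.62, -2.008)
∂L/∂p at (0.62, -2.008) = 5.208

5.208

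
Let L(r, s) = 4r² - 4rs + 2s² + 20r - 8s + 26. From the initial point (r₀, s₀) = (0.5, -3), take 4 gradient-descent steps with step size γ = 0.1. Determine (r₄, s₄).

(-2.9624, -0.9392)

∇L = (8r - 4s + 20, -4r + 4s - 8)
Step 1: at (0.5, -3), ∇L = (36, -22) → (0.5, -3) − 0.1·(36, -22) = (-3.1, -0.8)
Step 2: at (-3.1, -0.8), ∇L = (-1.6, 1.2) → (-3.1, -0.8) − 0.1·(-1.6, 1.2) = (-2.94, -0.92)
Step 3: at (-2.94, -0.92), ∇L = (0.16, 0.08) → (-2.94, -0.92) − 0.1·(0.16, 0.08) = (-2.956, -0.928)
Step 4: at (-2.956, -0.928), ∇L = (0.064, 0.112) → (-2.956, -0.928) − 0.1·(0.064, 0.112) = (-2.9624, -0.9392)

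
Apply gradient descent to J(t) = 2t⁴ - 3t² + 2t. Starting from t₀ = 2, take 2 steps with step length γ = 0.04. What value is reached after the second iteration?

J′(t) = 8t³ - 6t + 2
Step 1: J′(2) = 54; t₁ = 2 − 0.04·54 = -0.16
Step 2: J′(-0.16) = 2.927232; t₂ = -0.16 − 0.04·2.927232 = -0.27708928

-0.27708928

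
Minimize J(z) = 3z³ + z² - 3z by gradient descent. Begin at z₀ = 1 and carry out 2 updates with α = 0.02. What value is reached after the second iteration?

0.739392

J′(z) = 9z² + 2z - 3
z₁ = 1 − 0.02·8 = 0.84
z₂ = 0.84 − 0.02·5.0304 = 0.739392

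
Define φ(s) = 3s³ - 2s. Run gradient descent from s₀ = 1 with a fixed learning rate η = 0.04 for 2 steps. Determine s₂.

0.613376

φ′(s) = 9s² - 2
Step 1: φ′(1) = 7; s₁ = 1 − 0.04·7 = 0.72
Step 2: φ′(0.72) = 2.6656; s₂ = 0.72 − 0.04·2.6656 = 0.613376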